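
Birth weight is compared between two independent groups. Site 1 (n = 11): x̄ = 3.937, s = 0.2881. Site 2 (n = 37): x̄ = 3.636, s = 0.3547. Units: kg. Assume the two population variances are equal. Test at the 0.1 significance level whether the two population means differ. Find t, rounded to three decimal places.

Let group 1 = site 1, group 2 = site 2. H0: μ_1 = μ_2; H1: μ_1 ≠ μ_2 (two-sample pooled-variance t-test, two-sided).
s_p² = [(11−1)·0.2881² + (37−1)·0.3547²]/(11+37−2) = 0.116505
t = (3.937 − 3.636)/√[0.116505·(1/11 + 1/37)] = 2.568
df = n₁ + n₂ − 2 = 46
Two-sided p-value ≈ 0.014
Since p ≈ 0.014 < α = 0.1, reject H0; the evidence is statistically significant.

2.568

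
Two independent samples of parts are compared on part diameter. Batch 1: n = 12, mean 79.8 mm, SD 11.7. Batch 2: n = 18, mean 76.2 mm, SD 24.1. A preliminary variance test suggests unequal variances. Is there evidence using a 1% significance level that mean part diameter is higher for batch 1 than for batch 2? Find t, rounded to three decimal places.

0.545

Let group 1 = batch 1, group 2 = batch 2. H0: μ_1 = μ_2; H1: μ_1 > μ_2 (Welch's two-sample t-test, right-tailed).
t = (x̄_1 − x̄_2)/√(s_1²/n_1 + s_2²/n_2) = (79.8 − 76.2)/√(11.7²/12 + 24.1²/18) = 0.545
Welch–Satterthwaite df ≈ 26.10
p-value = P(T ≥ 0.545) ≈ 0.295
Since p ≈ 0.295 > α = 0.01, fail to reject H0; the data do not provide sufficient evidence against H0.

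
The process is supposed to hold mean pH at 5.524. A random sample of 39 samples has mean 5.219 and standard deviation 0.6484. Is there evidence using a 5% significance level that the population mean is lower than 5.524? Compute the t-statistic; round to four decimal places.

H0: μ = 5.524; H1: μ < 5.524 (one-sample t-test, left-tailed).
t = (x̄ − μ₀)/(s/√n) = (5.219 − 5.524)/(0.6484/√39) = -2.9376
df = n − 1 = 38
p-value = P(T ≤ -2.9376) ≈ 0.003
Since p ≈ 0.003 < α = 0.05, reject H0; the evidence is statistically significant.

-2.9376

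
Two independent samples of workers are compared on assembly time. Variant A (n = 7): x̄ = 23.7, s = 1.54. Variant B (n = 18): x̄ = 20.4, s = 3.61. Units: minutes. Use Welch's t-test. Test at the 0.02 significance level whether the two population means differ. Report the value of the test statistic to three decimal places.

Let group 1 = variant A, group 2 = variant B. H0: μ_1 = μ_2; H1: μ_1 ≠ μ_2 (Welch's two-sample t-test, two-sided).
t = (x̄_1 − x̄_2)/√(s_1²/n_1 + s_2²/n_2) = (23.7 − 20.4)/√(1.54²/7 + 3.61²/18) = 3.201
Welch–Satterthwaite df ≈ 22.61
Two-sided p-value ≈ 0.0040
Since p ≈ 0.0040 < α = 0.02, reject H0; the data support H1.

3.201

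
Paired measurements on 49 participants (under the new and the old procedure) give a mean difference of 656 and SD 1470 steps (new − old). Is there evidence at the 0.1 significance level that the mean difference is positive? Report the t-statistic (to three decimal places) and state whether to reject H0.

t = 3.124; reject H0

H0: μ_d = 0; H1: μ_d > 0 (paired t-test on the differences, right-tailed).
t = d̄/(s_d/√n) = 656/(1470/√49) = 3.124
df = n − 1 = 48
p-value = P(T ≥ 3.124) ≈ 0.0015
Since p ≈ 0.0015 < α = 0.1, reject H0; the data support H1.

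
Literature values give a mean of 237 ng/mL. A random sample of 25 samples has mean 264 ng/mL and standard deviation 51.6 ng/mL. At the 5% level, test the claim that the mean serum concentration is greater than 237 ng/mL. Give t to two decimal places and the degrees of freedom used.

t = 2.62, df = 24

H0: μ = 237; H1: μ > 237 (one-sample t-test, right-tailed).
t = (x̄ − μ₀)/(s/√n) = (264 − 237)/(51.6/√25) = 2.62
df = n − 1 = 24
p-value = P(T ≥ 2.62) ≈ 0.0076
Since p ≈ 0.0076 < α = 0.05, reject H0; the data support H1.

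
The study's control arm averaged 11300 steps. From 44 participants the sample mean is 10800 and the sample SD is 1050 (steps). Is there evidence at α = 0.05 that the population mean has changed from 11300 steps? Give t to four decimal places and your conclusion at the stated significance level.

t = -3.1587; reject H0

H0: μ = 11300; H1: μ ≠ 11300 (one-sample t-test, two-sided).
t = (x̄ − μ₀)/(s/√n) = (10800 − 11300)/(1050/√44) = -3.1587
df = n − 1 = 43
Two-sided p-value ≈ 0.0029
Since p ≈ 0.0029 < α = 0.05, reject H0; the evidence is statistically significant.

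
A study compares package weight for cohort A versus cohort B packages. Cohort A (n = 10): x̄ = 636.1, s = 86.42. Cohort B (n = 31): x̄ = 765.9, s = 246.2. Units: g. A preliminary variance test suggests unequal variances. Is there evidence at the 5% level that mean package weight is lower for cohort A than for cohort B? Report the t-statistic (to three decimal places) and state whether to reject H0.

t = -2.497; reject H0

Let group 1 = cohort A, group 2 = cohort B. H0: μ_1 = μ_2; H1: μ_1 < μ_2 (Welch's two-sample t-test, left-tailed).
t = (x̄_1 − x̄_2)/√(s_1²/n_1 + s_2²/n_2) = (636.1 − 765.9)/√(86.42²/10 + 246.2²/31) = -2.497
Welch–Satterthwaite df ≈ 38.55
p-value = P(T ≤ -2.497) ≈ 0.008
Since p ≈ 0.008 < α = 0.05, reject H0; the data support H1.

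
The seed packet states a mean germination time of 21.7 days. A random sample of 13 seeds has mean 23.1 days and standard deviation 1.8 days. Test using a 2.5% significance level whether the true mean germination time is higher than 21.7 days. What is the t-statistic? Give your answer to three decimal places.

H0: μ = 21.7; H1: μ > 21.7 (one-sample t-test, right-tailed).
t = (x̄ − μ₀)/(s/√n) = (23.1 − 21.7)/(1.8/√13) = 2.804
df = n − 1 = 12
p-value = P(T ≥ 2.804) ≈ 0.008
Since p ≈ 0.008 < α = 0.025, reject H0; the data support H1.

2.804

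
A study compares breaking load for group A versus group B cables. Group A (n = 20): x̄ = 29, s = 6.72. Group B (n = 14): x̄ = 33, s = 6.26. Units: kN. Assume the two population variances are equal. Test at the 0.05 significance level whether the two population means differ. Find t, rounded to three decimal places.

Let group 1 = group A, group 2 = group B. H0: μ_1 = μ_2; H1: μ_1 ≠ μ_2 (two-sample pooled-variance t-test, two-sided).
s_p² = [(20−1)·6.72² + (14−1)·6.26²]/(20+14−2) = 42.7328
t = (29 − 33)/√[42.7328·(1/20 + 1/14)] = -1.756
df = n₁ + n₂ − 2 = 32
Two-sided p-value ≈ 0.0887
Since p ≈ 0.0887 > α = 0.05, fail to reject H0; the data do not provide sufficient evidence against H0.

-1.756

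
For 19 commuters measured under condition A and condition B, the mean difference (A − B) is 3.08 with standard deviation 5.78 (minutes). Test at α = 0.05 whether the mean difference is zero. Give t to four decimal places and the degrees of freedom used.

H0: μ_d = 0; H1: μ_d ≠ 0 (paired t-test on the differences, two-sided).
t = d̄/(s_d/√n) = 3.08/(5.78/√19) = 2.3227
df = n − 1 = 18
Two-sided p-value ≈ 0.0321
Since p ≈ 0.0321 < α = 0.05, reject H0; the data support H1.

t = 2.3227, df = 18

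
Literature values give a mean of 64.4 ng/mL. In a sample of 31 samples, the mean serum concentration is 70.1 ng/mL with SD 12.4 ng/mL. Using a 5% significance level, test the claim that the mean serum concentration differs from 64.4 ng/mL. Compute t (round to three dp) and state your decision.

H0: μ = 64.4; H1: μ ≠ 64.4 (one-sample t-test, two-sided).
t = (x̄ − μ₀)/(s/√n) = (70.1 − 64.4)/(12.4/√31) = 2.559
df = n − 1 = 30
Two-sided p-value ≈ 0.016
Since p ≈ 0.016 < α = 0.05, reject H0; the data support H1.

t = 2.559; reject H0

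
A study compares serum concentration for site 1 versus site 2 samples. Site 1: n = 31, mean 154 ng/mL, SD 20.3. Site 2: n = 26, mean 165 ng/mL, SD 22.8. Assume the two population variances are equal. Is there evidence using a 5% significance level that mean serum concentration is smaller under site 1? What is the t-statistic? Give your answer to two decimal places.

Let group 1 = site 1, group 2 = site 2. H0: μ_1 = μ_2; H1: μ_1 < μ_2 (two-sample pooled-variance t-test, left-tailed).
s_p² = [(31−1)·20.3² + (26−1)·22.8²]/(31+26−2) = 461.067
t = (154 − 165)/√[461.067·(1/31 + 1/26)] = -1.93
df = n₁ + n₂ − 2 = 55
p-value = P(T ≤ -1.93) ≈ 0.0296
Since p ≈ 0.0296 < α = 0.05, reject H0; the data support H1.

-1.93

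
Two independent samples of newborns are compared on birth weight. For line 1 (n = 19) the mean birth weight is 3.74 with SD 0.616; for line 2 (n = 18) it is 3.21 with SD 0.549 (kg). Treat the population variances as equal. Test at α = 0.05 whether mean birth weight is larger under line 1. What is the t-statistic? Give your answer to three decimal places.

2.757

Let group 1 = line 1, group 2 = line 2. H0: μ_1 = μ_2; H1: μ_1 > μ_2 (two-sample pooled-variance t-test, right-tailed).
s_p² = [(19−1)·0.616² + (18−1)·0.549²]/(19+18−2) = 0.341544
t = (3.74 − 3.21)/√[0.341544·(1/19 + 1/18)] = 2.757
df = n₁ + n₂ − 2 = 35
p-value = P(T ≥ 2.757) ≈ 0.005
Since p ≈ 0.005 < α = 0.05, reject H0; the data support H1.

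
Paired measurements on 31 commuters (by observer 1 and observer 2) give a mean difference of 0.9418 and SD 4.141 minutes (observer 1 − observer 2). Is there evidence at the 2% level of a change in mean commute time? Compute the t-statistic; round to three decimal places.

H0: μ_d = 0; H1: μ_d ≠ 0 (paired t-test on the differences, two-sided).
t = d̄/(s_d/√n) = 0.9418/(4.141/√31) = 1.266
df = n − 1 = 30
Two-sided p-value ≈ 0.2152
Since p ≈ 0.2152 > α = 0.02, fail to reject H0; the evidence is not statistically significant.

1.266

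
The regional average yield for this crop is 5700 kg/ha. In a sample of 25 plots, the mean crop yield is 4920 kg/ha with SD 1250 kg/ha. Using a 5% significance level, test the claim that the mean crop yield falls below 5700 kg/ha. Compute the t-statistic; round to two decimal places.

-3.12

H0: μ = 5700; H1: μ < 5700 (one-sample t-test, left-tailed).
t = (x̄ − μ₀)/(s/√n) = (4920 − 5700)/(1250/√25) = -3.12
df = n − 1 = 24
p-value = P(T ≤ -3.12) ≈ 0.0023
Since p ≈ 0.0023 < α = 0.05, reject H0; the data support H1.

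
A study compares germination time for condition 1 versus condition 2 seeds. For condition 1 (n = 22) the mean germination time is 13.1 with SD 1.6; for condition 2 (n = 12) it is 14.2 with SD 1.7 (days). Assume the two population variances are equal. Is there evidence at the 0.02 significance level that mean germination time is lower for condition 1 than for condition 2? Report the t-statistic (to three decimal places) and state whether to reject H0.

t = -1.875; fail to reject H0

Let group 1 = condition 1, group 2 = condition 2. H0: μ_1 = μ_2; H1: μ_1 < μ_2 (two-sample pooled-variance t-test, left-tailed).
s_p² = [(22−1)·1.6² + (12−1)·1.7²]/(22+12−2) = 2.67344
t = (13.1 − 14.2)/√[2.67344·(1/22 + 1/12)] = -1.875
df = n₁ + n₂ − 2 = 32
p-value = P(T ≤ -1.875) ≈ 0.035
Since p ≈ 0.035 > α = 0.02, fail to reject H0; the evidence is not statistically significant.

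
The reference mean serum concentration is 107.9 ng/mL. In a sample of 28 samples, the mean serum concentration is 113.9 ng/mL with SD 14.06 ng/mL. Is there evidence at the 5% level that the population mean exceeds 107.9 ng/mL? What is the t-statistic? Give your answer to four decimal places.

2.2581

H0: μ = 107.9; H1: μ > 107.9 (one-sample t-test, right-tailed).
t = (x̄ − μ₀)/(s/√n) = (113.9 − 107.9)/(14.06/√28) = 2.2581
df = n − 1 = 27
p-value = P(T ≥ 2.2581) ≈ 0.0161
Since p ≈ 0.0161 < α = 0.05, reject H0; the evidence is statistically significant.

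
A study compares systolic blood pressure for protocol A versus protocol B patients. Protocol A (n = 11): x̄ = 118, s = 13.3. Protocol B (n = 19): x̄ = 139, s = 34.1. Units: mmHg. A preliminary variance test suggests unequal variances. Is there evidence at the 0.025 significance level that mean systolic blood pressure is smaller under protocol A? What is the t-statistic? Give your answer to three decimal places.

-2.389

Let group 1 = protocol A, group 2 = protocol B. H0: μ_1 = μ_2; H1: μ_1 < μ_2 (Welch's two-sample t-test, left-tailed).
t = (x̄_1 − x̄_2)/√(s_1²/n_1 + s_2²/n_2) = (118 − 139)/√(13.3²/11 + 34.1²/19) = -2.389
Welch–Satterthwaite df ≈ 25.53
p-value = P(T ≤ -2.389) ≈ 0.0123
Since p ≈ 0.0123 < α = 0.025, reject H0; the data support H1.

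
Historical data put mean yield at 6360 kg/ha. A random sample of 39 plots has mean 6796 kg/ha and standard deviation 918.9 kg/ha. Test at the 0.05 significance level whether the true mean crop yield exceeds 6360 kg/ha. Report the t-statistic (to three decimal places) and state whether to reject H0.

H0: μ = 6360; H1: μ > 6360 (one-sample t-test, right-tailed).
t = (x̄ − μ₀)/(s/√n) = (6796 − 6360)/(918.9/√39) = 2.963
df = n − 1 = 38
p-value = P(T ≥ 2.963) ≈ 0.003
Since p ≈ 0.003 < α = 0.05, reject H0; the data support H1.

t = 2.963; reject H0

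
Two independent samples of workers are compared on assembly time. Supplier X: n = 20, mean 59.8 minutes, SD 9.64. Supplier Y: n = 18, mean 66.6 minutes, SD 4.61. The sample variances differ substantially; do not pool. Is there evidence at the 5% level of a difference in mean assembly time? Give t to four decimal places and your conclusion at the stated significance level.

Let group 1 = supplier X, group 2 = supplier Y. H0: μ_1 = μ_2; H1: μ_1 ≠ μ_2 (Welch's two-sample t-test, two-sided).
t = (x̄_1 − x̄_2)/√(s_1²/n_1 + s_2²/n_2) = (59.8 − 66.6)/√(9.64²/20 + 4.61²/18) = -2.8170
Welch–Satterthwaite df ≈ 27.87
Two-sided p-value ≈ 0.009
Since p ≈ 0.009 < α = 0.05, reject H0; the evidence is statistically significant.

t = -2.8170; reject H0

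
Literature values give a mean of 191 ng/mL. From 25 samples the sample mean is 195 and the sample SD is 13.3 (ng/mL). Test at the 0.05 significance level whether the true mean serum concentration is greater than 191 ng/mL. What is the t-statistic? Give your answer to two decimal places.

H0: μ = 191; H1: μ > 191 (one-sample t-test, right-tailed).
t = (x̄ − μ₀)/(s/√n) = (195 − 191)/(13.3/√25) = 1.50
df = n − 1 = 24
p-value = P(T ≥ 1.50) ≈ 0.073
Since p ≈ 0.073 > α = 0.05, fail to reject H0; the evidence is not statistically significant.

1.50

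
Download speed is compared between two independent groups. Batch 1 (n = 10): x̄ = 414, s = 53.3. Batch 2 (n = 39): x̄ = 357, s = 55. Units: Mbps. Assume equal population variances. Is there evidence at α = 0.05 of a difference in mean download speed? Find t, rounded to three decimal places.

Let group 1 = batch 1, group 2 = batch 2. H0: μ_1 = μ_2; H1: μ_1 ≠ μ_2 (two-sample pooled-variance t-test, two-sided).
s_p² = [(10−1)·53.3² + (39−1)·55²]/(10+39−2) = 2989.74
t = (414 − 357)/√[2989.74·(1/10 + 1/39)] = 2.941
df = n₁ + n₂ − 2 = 47
Two-sided p-value ≈ 0.005
Since p ≈ 0.005 < α = 0.05, reject H0; the data support H1.

2.941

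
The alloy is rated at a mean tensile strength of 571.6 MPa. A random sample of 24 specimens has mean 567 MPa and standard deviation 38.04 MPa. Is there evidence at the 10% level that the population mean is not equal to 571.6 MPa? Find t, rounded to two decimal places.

H0: μ = 571.6; H1: μ ≠ 571.6 (one-sample t-test, two-sided).
t = (x̄ − μ₀)/(s/√n) = (567 − 571.6)/(38.04/√24) = -0.59
df = n − 1 = 23
Two-sided p-value ≈ 0.5594
Since p ≈ 0.5594 > α = 0.1, fail to reject H0; the evidence is not statistically significant.

-0.59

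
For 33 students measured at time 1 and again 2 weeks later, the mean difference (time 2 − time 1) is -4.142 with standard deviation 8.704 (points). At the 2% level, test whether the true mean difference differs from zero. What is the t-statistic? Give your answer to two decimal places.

-2.73

H0: μ_d = 0; H1: μ_d ≠ 0 (paired t-test on the differences, two-sided).
t = d̄/(s_d/√n) = -4.142/(8.704/√33) = -2.73
df = n − 1 = 32
Two-sided p-value ≈ 0.010
Since p ≈ 0.010 < α = 0.02, reject H0; the evidence is statistically significant.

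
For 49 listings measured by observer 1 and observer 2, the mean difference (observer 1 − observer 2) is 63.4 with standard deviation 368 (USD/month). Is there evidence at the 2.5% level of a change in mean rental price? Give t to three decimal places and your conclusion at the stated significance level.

H0: μ_d = 0; H1: μ_d ≠ 0 (paired t-test on the differences, two-sided).
t = d̄/(s_d/√n) = 63.4/(368/√49) = 1.206
df = n − 1 = 48
Two-sided p-value ≈ 0.2337
Since p ≈ 0.2337 > α = 0.025, fail to reject H0; the evidence is not statistically significant.

t = 1.206; fail to reject H0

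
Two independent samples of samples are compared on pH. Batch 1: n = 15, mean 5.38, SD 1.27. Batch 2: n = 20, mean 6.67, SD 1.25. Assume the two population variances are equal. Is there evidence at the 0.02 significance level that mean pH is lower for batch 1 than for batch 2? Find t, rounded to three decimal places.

-3.001

Let group 1 = batch 1, group 2 = batch 2. H0: μ_1 = μ_2; H1: μ_1 < μ_2 (two-sample pooled-variance t-test, left-tailed).
s_p² = [(15−1)·1.27² + (20−1)·1.25²]/(15+20−2) = 1.58388
t = (5.38 − 6.67)/√[1.58388·(1/15 + 1/20)] = -3.001
df = n₁ + n₂ − 2 = 33
p-value = P(T ≤ -3.001) ≈ 0.0025
Since p ≈ 0.0025 < α = 0.02, reject H0; the evidence is statistically significant.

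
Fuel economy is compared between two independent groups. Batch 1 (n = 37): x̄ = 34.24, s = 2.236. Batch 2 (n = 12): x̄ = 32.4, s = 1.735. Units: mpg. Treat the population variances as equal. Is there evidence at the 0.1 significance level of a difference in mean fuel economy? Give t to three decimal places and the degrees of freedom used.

t = 2.601, df = 47

Let group 1 = batch 1, group 2 = batch 2. H0: μ_1 = μ_2; H1: μ_1 ≠ μ_2 (two-sample pooled-variance t-test, two-sided).
s_p² = [(37−1)·2.236² + (12−1)·1.735²]/(37+12−2) = 4.53408
t = (34.24 − 32.4)/√[4.53408·(1/37 + 1/12)] = 2.601
df = n₁ + n₂ − 2 = 47
Two-sided p-value ≈ 0.0124
Since p ≈ 0.0124 < α = 0.1, reject H0; the data support H1.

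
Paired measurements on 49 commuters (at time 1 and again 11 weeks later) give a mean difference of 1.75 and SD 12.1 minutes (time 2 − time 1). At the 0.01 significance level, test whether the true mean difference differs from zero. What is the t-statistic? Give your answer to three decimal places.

H0: μ_d = 0; H1: μ_d ≠ 0 (paired t-test on the differences, two-sided).
t = d̄/(s_d/√n) = 1.75/(12.1/√49) = 1.012
df = n − 1 = 48
Two-sided p-value ≈ 0.3164
Since p ≈ 0.3164 > α = 0.01, fail to reject H0; the evidence is not statistically significant.

1.012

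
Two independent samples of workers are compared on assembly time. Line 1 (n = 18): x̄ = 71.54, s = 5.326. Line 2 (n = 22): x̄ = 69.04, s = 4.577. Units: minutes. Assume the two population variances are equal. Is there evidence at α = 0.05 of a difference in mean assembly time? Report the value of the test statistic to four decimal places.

1.5968

Let group 1 = line 1, group 2 = line 2. H0: μ_1 = μ_2; H1: μ_1 ≠ μ_2 (two-sample pooled-variance t-test, two-sided).
s_p² = [(18−1)·5.326² + (22−1)·4.577²]/(18+22−2) = 24.2672
t = (71.54 − 69.04)/√[24.2672·(1/18 + 1/22)] = 1.5968
df = n₁ + n₂ − 2 = 38
Two-sided p-value ≈ 0.119
Since p ≈ 0.119 > α = 0.05, fail to reject H0; the data do not provide sufficient evidence against H0.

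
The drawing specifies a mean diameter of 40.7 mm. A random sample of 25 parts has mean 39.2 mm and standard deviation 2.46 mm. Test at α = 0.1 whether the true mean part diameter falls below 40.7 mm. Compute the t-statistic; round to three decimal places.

-3.049

H0: μ = 40.7; H1: μ < 40.7 (one-sample t-test, left-tailed).
t = (x̄ − μ₀)/(s/√n) = (39.2 − 40.7)/(2.46/√25) = -3.049
df = n − 1 = 24
p-value = P(T ≤ -3.049) ≈ 0.003
Since p ≈ 0.003 < α = 0.1, reject H0; the evidence is statistically significant.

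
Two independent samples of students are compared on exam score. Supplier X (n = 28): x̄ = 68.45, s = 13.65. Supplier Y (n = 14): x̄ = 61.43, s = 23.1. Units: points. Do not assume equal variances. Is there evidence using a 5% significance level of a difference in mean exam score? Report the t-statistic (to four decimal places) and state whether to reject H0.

Let group 1 = supplier X, group 2 = supplier Y. H0: μ_1 = μ_2; H1: μ_1 ≠ μ_2 (Welch's two-sample t-test, two-sided).
t = (x̄_1 − x̄_2)/√(s_1²/n_1 + s_2²/n_2) = (68.45 − 61.43)/√(13.65²/28 + 23.1²/14) = 1.0492
Welch–Satterthwaite df ≈ 17.68
Two-sided p-value ≈ 0.3082
Since p ≈ 0.3082 > α = 0.05, fail to reject H0; the evidence is not statistically significant.

t = 1.0492; fail to reject H0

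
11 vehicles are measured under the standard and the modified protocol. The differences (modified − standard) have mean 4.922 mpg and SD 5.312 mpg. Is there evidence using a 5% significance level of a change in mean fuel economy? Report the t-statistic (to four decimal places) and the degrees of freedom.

H0: μ_d = 0; H1: μ_d ≠ 0 (paired t-test on the differences, two-sided).
t = d̄/(s_d/√n) = 4.922/(5.312/√11) = 3.0731
df = n − 1 = 10
Two-sided p-value ≈ 0.012
Since p ≈ 0.012 < α = 0.05, reject H0; the evidence is statistically significant.

t = 3.0731, df = 10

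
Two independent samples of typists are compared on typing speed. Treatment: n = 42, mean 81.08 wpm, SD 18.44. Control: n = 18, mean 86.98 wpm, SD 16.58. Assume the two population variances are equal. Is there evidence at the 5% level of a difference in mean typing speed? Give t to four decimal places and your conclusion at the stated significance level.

Let group 1 = treatment, group 2 = control. H0: μ_1 = μ_2; H1: μ_1 ≠ μ_2 (two-sample pooled-variance t-test, two-sided).
s_p² = [(42−1)·18.44² + (18−1)·16.58²]/(42+18−2) = 320.942
t = (81.08 − 86.98)/√[320.942·(1/42 + 1/18)] = -1.1690
df = n₁ + n₂ − 2 = 58
Two-sided p-value ≈ 0.2472
Since p ≈ 0.2472 > α = 0.05, fail to reject H0; the data do not provide sufficient evidence against H0.

t = -1.1690; fail to reject H0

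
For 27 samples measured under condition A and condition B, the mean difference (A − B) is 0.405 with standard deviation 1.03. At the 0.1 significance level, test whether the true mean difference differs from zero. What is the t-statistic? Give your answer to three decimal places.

2.043

H0: μ_d = 0; H1: μ_d ≠ 0 (paired t-test on the differences, two-sided).
t = d̄/(s_d/√n) = 0.405/(1.03/√27) = 2.043
df = n − 1 = 26
Two-sided p-value ≈ 0.051
Since p ≈ 0.051 < α = 0.1, reject H0; the data support H1.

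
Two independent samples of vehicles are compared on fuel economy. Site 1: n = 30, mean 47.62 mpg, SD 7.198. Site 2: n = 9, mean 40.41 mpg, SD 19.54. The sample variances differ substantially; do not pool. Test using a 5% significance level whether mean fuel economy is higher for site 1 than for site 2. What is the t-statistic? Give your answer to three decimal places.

Let group 1 = site 1, group 2 = site 2. H0: μ_1 = μ_2; H1: μ_1 > μ_2 (Welch's two-sample t-test, right-tailed).
t = (x̄_1 − x̄_2)/√(s_1²/n_1 + s_2²/n_2) = (47.62 − 40.41)/√(7.198²/30 + 19.54²/9) = 1.085
Welch–Satterthwaite df ≈ 8.66
p-value = P(T ≥ 1.085) ≈ 0.1536
Since p ≈ 0.1536 > α = 0.05, fail to reject H0; the evidence is not statistically significant.

1.085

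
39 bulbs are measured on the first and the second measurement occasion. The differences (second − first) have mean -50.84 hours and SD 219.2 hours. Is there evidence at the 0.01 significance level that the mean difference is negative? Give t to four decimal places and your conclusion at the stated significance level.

H0: μ_d = 0; H1: μ_d < 0 (paired t-test on the differences, left-tailed).
t = d̄/(s_d/√n) = -50.84/(219.2/√39) = -1.4484
df = n − 1 = 38
p-value = P(T ≤ -1.4484) ≈ 0.078
Since p ≈ 0.078 > α = 0.01, fail to reject H0; the data do not provide sufficient evidence against H0.

t = -1.4484; fail to reject H0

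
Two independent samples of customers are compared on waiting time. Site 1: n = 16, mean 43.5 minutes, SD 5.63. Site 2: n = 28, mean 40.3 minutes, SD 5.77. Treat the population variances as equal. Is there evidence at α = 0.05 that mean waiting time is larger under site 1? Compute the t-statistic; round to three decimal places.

1.785

Let group 1 = site 1, group 2 = site 2. H0: μ_1 = μ_2; H1: μ_1 > μ_2 (two-sample pooled-variance t-test, right-tailed).
s_p² = [(16−1)·5.63² + (28−1)·5.77²]/(16+28−2) = 32.7229
t = (43.5 − 40.3)/√[32.7229·(1/16 + 1/28)] = 1.785
df = n₁ + n₂ − 2 = 42
p-value = P(T ≥ 1.785) ≈ 0.0407
Since p ≈ 0.0407 < α = 0.05, reject H0; the evidence is statistically significant.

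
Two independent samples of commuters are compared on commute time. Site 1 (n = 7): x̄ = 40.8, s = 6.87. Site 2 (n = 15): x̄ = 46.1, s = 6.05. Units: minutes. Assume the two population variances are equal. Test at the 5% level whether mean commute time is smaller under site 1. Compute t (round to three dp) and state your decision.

Let group 1 = site 1, group 2 = site 2. H0: μ_1 = μ_2; H1: μ_1 < μ_2 (two-sample pooled-variance t-test, left-tailed).
s_p² = [(7−1)·6.87² + (15−1)·6.05²]/(7+15−2) = 39.7808
t = (40.8 − 46.1)/√[39.7808·(1/7 + 1/15)] = -1.836
df = n₁ + n₂ − 2 = 20
p-value = P(T ≤ -1.836) ≈ 0.0407
Since p ≈ 0.0407 < α = 0.05, reject H0; the data support H1.

t = -1.836; reject H0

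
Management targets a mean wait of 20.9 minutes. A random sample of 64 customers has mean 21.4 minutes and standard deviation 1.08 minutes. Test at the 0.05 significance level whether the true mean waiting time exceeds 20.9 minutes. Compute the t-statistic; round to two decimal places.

H0: μ = 20.9; H1: μ > 20.9 (one-sample t-test, right-tailed).
t = (x̄ − μ₀)/(s/√n) = (21.4 − 20.9)/(1.08/√64) = 3.70
df = n − 1 = 63
p-value = P(T ≥ 3.70) ≈ 0.000
Since p ≈ 0.000 < α = 0.05, reject H0; the data support H1.

3.70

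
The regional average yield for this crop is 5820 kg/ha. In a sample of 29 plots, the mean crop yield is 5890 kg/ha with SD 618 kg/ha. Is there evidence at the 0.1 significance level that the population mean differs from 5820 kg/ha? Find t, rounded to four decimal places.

H0: μ = 5820; H1: μ ≠ 5820 (one-sample t-test, two-sided).
t = (x̄ − μ₀)/(s/√n) = (5890 − 5820)/(618/√29) = 0.6100
df = n − 1 = 28
Two-sided p-value ≈ 0.5468
Since p ≈ 0.5468 > α = 0.1, fail to reject H0; the data do not provide sufficient evidence against H0.

0.6100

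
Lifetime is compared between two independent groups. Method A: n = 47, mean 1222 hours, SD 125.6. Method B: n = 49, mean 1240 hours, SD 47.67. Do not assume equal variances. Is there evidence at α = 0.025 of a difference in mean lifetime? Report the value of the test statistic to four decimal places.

-0.9209

Let group 1 = method A, group 2 = method B. H0: μ_1 = μ_2; H1: μ_1 ≠ μ_2 (Welch's two-sample t-test, two-sided).
t = (x̄_1 − x̄_2)/√(s_1²/n_1 + s_2²/n_2) = (1222 − 1240)/√(125.6²/47 + 47.67²/49) = -0.9209
Welch–Satterthwaite df ≈ 58.52
Two-sided p-value ≈ 0.361
Since p ≈ 0.361 > α = 0.025, fail to reject H0; the evidence is not statistically significant.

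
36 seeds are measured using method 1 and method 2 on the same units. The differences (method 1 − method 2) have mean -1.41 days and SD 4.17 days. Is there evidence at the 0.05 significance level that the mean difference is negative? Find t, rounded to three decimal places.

-2.029

H0: μ_d = 0; H1: μ_d < 0 (paired t-test on the differences, left-tailed).
t = d̄/(s_d/√n) = -1.41/(4.17/√36) = -2.029
df = n − 1 = 35
p-value = P(T ≤ -2.029) ≈ 0.025
Since p ≈ 0.025 < α = 0.05, reject H0; the data support H1.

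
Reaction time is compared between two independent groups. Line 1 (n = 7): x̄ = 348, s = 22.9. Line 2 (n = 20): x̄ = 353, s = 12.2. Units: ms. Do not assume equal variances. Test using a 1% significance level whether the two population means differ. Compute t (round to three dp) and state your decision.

t = -0.551; fail to reject H0

Let group 1 = line 1, group 2 = line 2. H0: μ_1 = μ_2; H1: μ_1 ≠ μ_2 (Welch's two-sample t-test, two-sided).
t = (x̄_1 − x̄_2)/√(s_1²/n_1 + s_2²/n_2) = (348 − 353)/√(22.9²/7 + 12.2²/20) = -0.551
Welch–Satterthwaite df ≈ 7.23
Two-sided p-value ≈ 0.5983
Since p ≈ 0.5983 > α = 0.01, fail to reject H0; the evidence is not statistically significant.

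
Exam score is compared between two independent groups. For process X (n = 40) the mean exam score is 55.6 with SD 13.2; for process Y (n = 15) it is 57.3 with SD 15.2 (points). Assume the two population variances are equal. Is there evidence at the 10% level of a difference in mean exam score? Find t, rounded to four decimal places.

-0.4082

Let group 1 = process X, group 2 = process Y. H0: μ_1 = μ_2; H1: μ_1 ≠ μ_2 (two-sample pooled-variance t-test, two-sided).
s_p² = [(40−1)·13.2² + (15−1)·15.2²]/(40+15−2) = 189.244
t = (55.6 − 57.3)/√[189.244·(1/40 + 1/15)] = -0.4082
df = n₁ + n₂ − 2 = 53
Two-sided p-value ≈ 0.6848
Since p ≈ 0.6848 > α = 0.1, fail to reject H0; the evidence is not statistically significant.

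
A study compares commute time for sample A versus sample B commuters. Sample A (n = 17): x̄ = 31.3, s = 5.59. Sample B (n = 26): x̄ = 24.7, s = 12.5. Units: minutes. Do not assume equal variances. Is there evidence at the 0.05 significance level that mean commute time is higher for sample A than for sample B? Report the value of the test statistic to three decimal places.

2.356

Let group 1 = sample A, group 2 = sample B. H0: μ_1 = μ_2; H1: μ_1 > μ_2 (Welch's two-sample t-test, right-tailed).
t = (x̄_1 − x̄_2)/√(s_1²/n_1 + s_2²/n_2) = (31.3 − 24.7)/√(5.59²/17 + 12.5²/26) = 2.356
Welch–Satterthwaite df ≈ 37.19
p-value = P(T ≥ 2.356) ≈ 0.0119
Since p ≈ 0.0119 < α = 0.05, reject H0; the evidence is statistically significant.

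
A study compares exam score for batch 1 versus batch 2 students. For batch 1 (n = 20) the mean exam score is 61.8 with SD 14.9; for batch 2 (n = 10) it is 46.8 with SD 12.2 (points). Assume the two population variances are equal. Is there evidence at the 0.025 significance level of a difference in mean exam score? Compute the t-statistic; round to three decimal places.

Let group 1 = batch 1, group 2 = batch 2. H0: μ_1 = μ_2; H1: μ_1 ≠ μ_2 (two-sample pooled-variance t-test, two-sided).
s_p² = [(20−1)·14.9² + (10−1)·12.2²]/(20+10−2) = 198.491
t = (61.8 − 46.8)/√[198.491·(1/20 + 1/10)] = 2.749
df = n₁ + n₂ − 2 = 28
Two-sided p-value ≈ 0.0103
Since p ≈ 0.0103 < α = 0.025, reject H0; the evidence is statistically significant.

2.749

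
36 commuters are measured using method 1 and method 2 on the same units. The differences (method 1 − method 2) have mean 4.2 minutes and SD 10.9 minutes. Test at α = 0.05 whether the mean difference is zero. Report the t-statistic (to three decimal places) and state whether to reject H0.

t = 2.312; reject H0

H0: μ_d = 0; H1: μ_d ≠ 0 (paired t-test on the differences, two-sided).
t = d̄/(s_d/√n) = 4.2/(10.9/√36) = 2.312
df = n − 1 = 35
Two-sided p-value ≈ 0.027
Since p ≈ 0.027 < α = 0.05, reject H0; the data support H1.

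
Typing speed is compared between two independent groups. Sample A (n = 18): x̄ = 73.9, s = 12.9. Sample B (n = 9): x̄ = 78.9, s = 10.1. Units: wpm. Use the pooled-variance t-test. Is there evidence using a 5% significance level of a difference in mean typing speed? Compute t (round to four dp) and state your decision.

t = -1.0143; fail to reject H0

Let group 1 = sample A, group 2 = sample B. H0: μ_1 = μ_2; H1: μ_1 ≠ μ_2 (two-sample pooled-variance t-test, two-sided).
s_p² = [(18−1)·12.9² + (9−1)·10.1²]/(18+9−2) = 145.802
t = (73.9 − 78.9)/√[145.802·(1/18 + 1/9)] = -1.0143
df = n₁ + n₂ − 2 = 25
Two-sided p-value ≈ 0.3202
Since p ≈ 0.3202 > α = 0.05, fail to reject H0; the data do not provide sufficient evidence against H0.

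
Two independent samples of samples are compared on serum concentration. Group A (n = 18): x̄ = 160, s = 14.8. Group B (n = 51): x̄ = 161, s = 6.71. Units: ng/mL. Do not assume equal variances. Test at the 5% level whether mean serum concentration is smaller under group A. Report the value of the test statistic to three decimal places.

-0.277

Let group 1 = group A, group 2 = group B. H0: μ_1 = μ_2; H1: μ_1 < μ_2 (Welch's two-sample t-test, left-tailed).
t = (x̄_1 − x̄_2)/√(s_1²/n_1 + s_2²/n_2) = (160 − 161)/√(14.8²/18 + 6.71²/51) = -0.277
Welch–Satterthwaite df ≈ 19.52
p-value = P(T ≤ -0.277) ≈ 0.3924
Since p ≈ 0.3924 > α = 0.05, fail to reject H0; the evidence is not statistically significant.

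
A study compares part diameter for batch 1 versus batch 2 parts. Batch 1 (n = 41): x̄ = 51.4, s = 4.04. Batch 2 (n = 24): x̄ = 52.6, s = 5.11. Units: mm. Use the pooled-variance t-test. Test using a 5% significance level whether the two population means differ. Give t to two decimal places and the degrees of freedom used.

Let group 1 = batch 1, group 2 = batch 2. H0: μ_1 = μ_2; H1: μ_1 ≠ μ_2 (two-sample pooled-variance t-test, two-sided).
s_p² = [(41−1)·4.04² + (24−1)·5.11²]/(41+24−2) = 19.8959
t = (51.4 − 52.6)/√[19.8959·(1/41 + 1/24)] = -1.05
df = n₁ + n₂ − 2 = 63
Two-sided p-value ≈ 0.299
Since p ≈ 0.299 > α = 0.05, fail to reject H0; the evidence is not statistically significant.

t = -1.05, df = 63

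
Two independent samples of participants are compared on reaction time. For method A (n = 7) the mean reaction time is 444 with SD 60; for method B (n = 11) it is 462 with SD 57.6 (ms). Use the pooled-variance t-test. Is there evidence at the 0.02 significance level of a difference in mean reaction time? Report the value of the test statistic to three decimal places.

Let group 1 = method A, group 2 = method B. H0: μ_1 = μ_2; H1: μ_1 ≠ μ_2 (two-sample pooled-variance t-test, two-sided).
s_p² = [(7−1)·60² + (11−1)·57.6²]/(7+11−2) = 3423.6
t = (444 − 462)/√[3423.6·(1/7 + 1/11)] = -0.636
df = n₁ + n₂ − 2 = 16
Two-sided p-value ≈ 0.5336
Since p ≈ 0.5336 > α = 0.02, fail to reject H0; the evidence is not statistically significant.

-0.636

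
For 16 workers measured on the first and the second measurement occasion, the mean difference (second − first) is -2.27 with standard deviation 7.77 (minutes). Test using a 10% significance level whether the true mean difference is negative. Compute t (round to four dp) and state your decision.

t = -1.1686; fail to reject H0

H0: μ_d = 0; H1: μ_d < 0 (paired t-test on the differences, left-tailed).
t = d̄/(s_d/√n) = -2.27/(7.77/√16) = -1.1686
df = n − 1 = 15
p-value = P(T ≤ -1.1686) ≈ 0.130
Since p ≈ 0.130 > α = 0.1, fail to reject H0; the evidence is not statistically significant.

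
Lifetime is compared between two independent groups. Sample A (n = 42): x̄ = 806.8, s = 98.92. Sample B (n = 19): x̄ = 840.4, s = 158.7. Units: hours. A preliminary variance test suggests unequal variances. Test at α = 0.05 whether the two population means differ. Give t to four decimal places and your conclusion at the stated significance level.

Let group 1 = sample A, group 2 = sample B. H0: μ_1 = μ_2; H1: μ_1 ≠ μ_2 (Welch's two-sample t-test, two-sided).
t = (x̄_1 − x̄_2)/√(s_1²/n_1 + s_2²/n_2) = (806.8 − 840.4)/√(98.92²/42 + 158.7²/19) = -0.8511
Welch–Satterthwaite df ≈ 24.55
Two-sided p-value ≈ 0.4029
Since p ≈ 0.4029 > α = 0.05, fail to reject H0; the data do not provide sufficient evidence against H0.

t = -0.8511; fail to reject H0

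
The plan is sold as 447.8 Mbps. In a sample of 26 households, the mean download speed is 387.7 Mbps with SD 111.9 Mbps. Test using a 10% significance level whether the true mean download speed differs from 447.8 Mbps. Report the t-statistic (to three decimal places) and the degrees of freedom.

H0: μ = 447.8; H1: μ ≠ 447.8 (one-sample t-test, two-sided).
t = (x̄ − μ₀)/(s/√n) = (387.7 − 447.8)/(111.9/√26) = -2.739
df = n − 1 = 25
Two-sided p-value ≈ 0.0112
Since p ≈ 0.0112 < α = 0.1, reject H0; the evidence is statistically significant.

t = -2.739, df = 25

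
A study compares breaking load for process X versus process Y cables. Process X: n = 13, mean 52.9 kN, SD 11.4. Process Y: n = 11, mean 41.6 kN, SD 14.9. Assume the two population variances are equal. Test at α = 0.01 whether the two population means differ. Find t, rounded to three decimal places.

2.104

Let group 1 = process X, group 2 = process Y. H0: μ_1 = μ_2; H1: μ_1 ≠ μ_2 (two-sample pooled-variance t-test, two-sided).
s_p² = [(13−1)·11.4² + (11−1)·14.9²]/(13+11−2) = 171.801
t = (52.9 − 41.6)/√[171.801·(1/13 + 1/11)] = 2.104
df = n₁ + n₂ − 2 = 22
Two-sided p-value ≈ 0.0470
Since p ≈ 0.0470 > α = 0.01, fail to reject H0; the evidence is not statistically significant.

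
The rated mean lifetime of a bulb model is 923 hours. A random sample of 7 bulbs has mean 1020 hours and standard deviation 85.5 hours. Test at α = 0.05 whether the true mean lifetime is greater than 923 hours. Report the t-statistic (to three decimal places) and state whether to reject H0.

t = 3.002; reject H0

H0: μ = 923; H1: μ > 923 (one-sample t-test, right-tailed).
t = (x̄ − μ₀)/(s/√n) = (1020 − 923)/(85.5/√7) = 3.002
df = n − 1 = 6
p-value = P(T ≥ 3.002) ≈ 0.0120
Since p ≈ 0.0120 < α = 0.05, reject H0; the evidence is statistically significant.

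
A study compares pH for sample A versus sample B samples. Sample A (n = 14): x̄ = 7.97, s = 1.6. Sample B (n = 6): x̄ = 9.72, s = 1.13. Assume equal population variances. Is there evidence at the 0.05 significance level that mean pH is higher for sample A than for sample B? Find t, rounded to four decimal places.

Let group 1 = sample A, group 2 = sample B. H0: μ_1 = μ_2; H1: μ_1 > μ_2 (two-sample pooled-variance t-test, right-tailed).
s_p² = [(14−1)·1.6² + (6−1)·1.13²]/(14+6−2) = 2.20358
t = (7.97 − 9.72)/√[2.20358·(1/14 + 1/6)] = -2.4160
df = n₁ + n₂ − 2 = 18
p-value = P(T ≥ -2.4160) ≈ 0.9867
Since p ≈ 0.9867 > α = 0.05, fail to reject H0; the evidence is not statistically significant.

-2.4160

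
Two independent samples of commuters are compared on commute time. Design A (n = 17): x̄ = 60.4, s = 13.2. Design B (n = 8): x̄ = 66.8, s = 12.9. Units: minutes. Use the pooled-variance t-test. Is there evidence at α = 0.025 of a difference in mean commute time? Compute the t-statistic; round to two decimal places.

Let group 1 = design A, group 2 = design B. H0: μ_1 = μ_2; H1: μ_1 ≠ μ_2 (two-sample pooled-variance t-test, two-sided).
s_p² = [(17−1)·13.2² + (8−1)·12.9²]/(17+8−2) = 171.857
t = (60.4 − 66.8)/√[171.857·(1/17 + 1/8)] = -1.14
df = n₁ + n₂ − 2 = 23
Two-sided p-value ≈ 0.267
Since p ≈ 0.267 > α = 0.025, fail to reject H0; the evidence is not statistically significant.

-1.14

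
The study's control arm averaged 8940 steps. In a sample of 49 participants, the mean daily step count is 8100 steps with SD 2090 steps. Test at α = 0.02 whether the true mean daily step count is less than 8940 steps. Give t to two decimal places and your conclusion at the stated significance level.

H0: μ = 8940; H1: μ < 8940 (one-sample t-test, left-tailed).
t = (x̄ − μ₀)/(s/√n) = (8100 − 8940)/(2090/√49) = -2.81
df = n − 1 = 48
p-value = P(T ≤ -2.81) ≈ 0.0035
Since p ≈ 0.0035 < α = 0.02, reject H0; the data support H1.

t = -2.81; reject H0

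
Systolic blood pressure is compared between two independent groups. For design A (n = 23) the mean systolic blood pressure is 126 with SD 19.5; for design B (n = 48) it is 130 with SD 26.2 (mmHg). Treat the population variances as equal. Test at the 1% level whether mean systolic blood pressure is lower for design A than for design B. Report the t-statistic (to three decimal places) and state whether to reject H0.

t = -0.650; fail to reject H0

Let group 1 = design A, group 2 = design B. H0: μ_1 = μ_2; H1: μ_1 < μ_2 (two-sample pooled-variance t-test, left-tailed).
s_p² = [(23−1)·19.5² + (48−1)·26.2²]/(23+48−2) = 588.814
t = (126 − 130)/√[588.814·(1/23 + 1/48)] = -0.650
df = n₁ + n₂ − 2 = 69
p-value = P(T ≤ -0.650) ≈ 0.259
Since p ≈ 0.259 > α = 0.01, fail to reject H0; the data do not provide sufficient evidence against H0.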